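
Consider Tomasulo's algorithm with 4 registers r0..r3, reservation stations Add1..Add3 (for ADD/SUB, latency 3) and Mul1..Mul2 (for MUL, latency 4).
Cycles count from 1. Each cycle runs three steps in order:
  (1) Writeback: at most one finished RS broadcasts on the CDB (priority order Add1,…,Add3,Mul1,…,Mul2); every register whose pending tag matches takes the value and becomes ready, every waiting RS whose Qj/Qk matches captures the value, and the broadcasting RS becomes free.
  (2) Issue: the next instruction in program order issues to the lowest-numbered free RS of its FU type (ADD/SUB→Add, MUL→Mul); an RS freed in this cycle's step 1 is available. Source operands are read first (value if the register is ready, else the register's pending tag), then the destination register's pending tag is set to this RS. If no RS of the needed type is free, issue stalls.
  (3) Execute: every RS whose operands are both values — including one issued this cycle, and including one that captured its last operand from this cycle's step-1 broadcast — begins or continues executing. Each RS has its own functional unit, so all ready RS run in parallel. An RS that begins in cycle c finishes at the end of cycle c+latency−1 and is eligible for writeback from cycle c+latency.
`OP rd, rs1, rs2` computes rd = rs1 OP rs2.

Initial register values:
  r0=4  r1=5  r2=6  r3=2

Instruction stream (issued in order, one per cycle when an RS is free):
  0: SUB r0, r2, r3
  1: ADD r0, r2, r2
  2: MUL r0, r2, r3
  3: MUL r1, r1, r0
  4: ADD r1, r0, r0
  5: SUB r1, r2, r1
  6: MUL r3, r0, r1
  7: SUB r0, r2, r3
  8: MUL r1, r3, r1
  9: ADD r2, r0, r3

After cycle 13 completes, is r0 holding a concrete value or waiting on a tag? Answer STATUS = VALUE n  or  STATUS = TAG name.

STATUS = TAG Add3

cycle 1: issue SUB r0<-Add1 // r0:Add1,r1:5,r2:6,r3:2
cycle 2: issue ADD r0<-Add2 // r0:Add2,r1:5,r2:6,r3:2
cycle 3: issue MUL r0<-Mul1 // r0:Mul1,r1:5,r2:6,r3:2
cycle 4: CDB Add1=4; issue MUL r1<-Mul2 // r0:Mul1,r1:Mul2,r2:6,r3:2
cycle 5: CDB Add2=12; issue ADD r1<-Add1 // r0:Mul1,r1:Add1,r2:6,r3:2
cycle 6: issue SUB r1<-Add2 // r0:Mul1,r1:Add2,r2:6,r3:2
cycle 7: CDB Mul1=12; issue MUL r3<-Mul1 // r0:12,r1:Add2,r2:6,r3:Mul1
cycle 8: issue SUB r0<-Add3 // r0:Add3,r1:Add2,r2:6,r3:Mul1
cycle 9: stall // r0:Add3,r1:Add2,r2:6,r3:Mul1
cycle 10: CDB Add1=24; stall // r0:Add3,r1:Add2,r2:6,r3:Mul1
cycle 11: CDB Mul2=60; issue MUL r1<-Mul2 // r0:Add3,r1:Mul2,r2:6,r3:Mul1
cycle 12: issue ADD r2<-Add1 // r0:Add3,r1:Mul2,r2:Add1,r3:Mul1
cycle 13: CDB Add2=-18 // r0:Add3,r1:Mul2,r2:Add1,r3:Mul1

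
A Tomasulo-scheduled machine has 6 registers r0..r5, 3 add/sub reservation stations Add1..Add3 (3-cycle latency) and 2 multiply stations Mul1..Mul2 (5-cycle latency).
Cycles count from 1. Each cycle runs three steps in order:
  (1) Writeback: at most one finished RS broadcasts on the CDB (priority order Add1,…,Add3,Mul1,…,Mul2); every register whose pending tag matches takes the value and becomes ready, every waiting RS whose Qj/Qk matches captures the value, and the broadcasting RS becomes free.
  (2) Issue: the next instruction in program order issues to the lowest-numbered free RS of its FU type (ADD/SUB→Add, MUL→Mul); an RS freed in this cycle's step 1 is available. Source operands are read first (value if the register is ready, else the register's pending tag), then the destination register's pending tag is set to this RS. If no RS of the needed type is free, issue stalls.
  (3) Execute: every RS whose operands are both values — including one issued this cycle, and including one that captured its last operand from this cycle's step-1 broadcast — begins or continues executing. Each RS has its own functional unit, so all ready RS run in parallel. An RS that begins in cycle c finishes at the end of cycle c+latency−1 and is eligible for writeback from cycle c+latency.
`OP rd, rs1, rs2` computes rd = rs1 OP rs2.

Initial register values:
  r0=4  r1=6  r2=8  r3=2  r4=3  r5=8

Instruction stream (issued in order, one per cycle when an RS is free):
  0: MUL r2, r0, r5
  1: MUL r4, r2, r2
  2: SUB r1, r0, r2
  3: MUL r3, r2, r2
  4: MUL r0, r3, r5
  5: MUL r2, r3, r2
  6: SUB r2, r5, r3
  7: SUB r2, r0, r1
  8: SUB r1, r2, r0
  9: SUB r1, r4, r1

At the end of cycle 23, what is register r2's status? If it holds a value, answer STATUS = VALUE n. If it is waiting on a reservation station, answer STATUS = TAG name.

STATUS = VALUE 8220

c1: issue MUL r2<-Mul1 | r0:4,r1:6,r2:Mul1,r3:2,r4:3,r5:8
c2: issue MUL r4<-Mul2 | r0:4,r1:6,r2:Mul1,r3:2,r4:Mul2,r5:8
c3: issue SUB r1<-Add1 | r0:4,r1:Add1,r2:Mul1,r3:2,r4:Mul2,r5:8
c4: stall | r0:4,r1:Add1,r2:Mul1,r3:2,r4:Mul2,r5:8
c5: stall | r0:4,r1:Add1,r2:Mul1,r3:2,r4:Mul2,r5:8
c6: CDB Mul1=32; issue MUL r3<-Mul1 | r0:4,r1:Add1,r2:32,r3:Mul1,r4:Mul2,r5:8
c7: stall | r0:4,r1:Add1,r2:32,r3:Mul1,r4:Mul2,r5:8
c8: stall | r0:4,r1:Add1,r2:32,r3:Mul1,r4:Mul2,r5:8
c9: CDB Add1=-28; stall | r0:4,r1:-28,r2:32,r3:Mul1,r4:Mul2,r5:8
c10: stall | r0:4,r1:-28,r2:32,r3:Mul1,r4:Mul2,r5:8
c11: CDB Mul1=1024; issue MUL r0<-Mul1 | r0:Mul1,r1:-28,r2:32,r3:1024,r4:Mul2,r5:8
c12: CDB Mul2=1024; issue MUL r2<-Mul2 | r0:Mul1,r1:-28,r2:Mul2,r3:1024,r4:1024,r5:8
c13: issue SUB r2<-Add1 | r0:Mul1,r1:-28,r2:Add1,r3:1024,r4:1024,r5:8
c14: issue SUB r2<-Add2 | r0:Mul1,r1:-28,r2:Add2,r3:1024,r4:1024,r5:8
c15: issue SUB r1<-Add3 | r0:Mul1,r1:Add3,r2:Add2,r3:1024,r4:1024,r5:8
c16: CDB Add1=-1016; issue SUB r1<-Add1 | r0:Mul1,r1:Add1,r2:Add2,r3:1024,r4:1024,r5:8
c17: CDB Mul1=8192 | r0:8192,r1:Add1,r2:Add2,r3:1024,r4:1024,r5:8
c18: CDB Mul2=32768 | r0:8192,r1:Add1,r2:Add2,r3:1024,r4:1024,r5:8
c19: - | r0:8192,r1:Add1,r2:Add2,r3:1024,r4:1024,r5:8
c20: CDB Add2=8220 | r0:8192,r1:Add1,r2:8220,r3:1024,r4:1024,r5:8
c21: - | r0:8192,r1:Add1,r2:8220,r3:1024,r4:1024,r5:8
c22: - | r0:8192,r1:Add1,r2:8220,r3:1024,r4:1024,r5:8
c23: CDB Add3=28 | r0:8192,r1:Add1,r2:8220,r3:1024,r4:1024,r5:8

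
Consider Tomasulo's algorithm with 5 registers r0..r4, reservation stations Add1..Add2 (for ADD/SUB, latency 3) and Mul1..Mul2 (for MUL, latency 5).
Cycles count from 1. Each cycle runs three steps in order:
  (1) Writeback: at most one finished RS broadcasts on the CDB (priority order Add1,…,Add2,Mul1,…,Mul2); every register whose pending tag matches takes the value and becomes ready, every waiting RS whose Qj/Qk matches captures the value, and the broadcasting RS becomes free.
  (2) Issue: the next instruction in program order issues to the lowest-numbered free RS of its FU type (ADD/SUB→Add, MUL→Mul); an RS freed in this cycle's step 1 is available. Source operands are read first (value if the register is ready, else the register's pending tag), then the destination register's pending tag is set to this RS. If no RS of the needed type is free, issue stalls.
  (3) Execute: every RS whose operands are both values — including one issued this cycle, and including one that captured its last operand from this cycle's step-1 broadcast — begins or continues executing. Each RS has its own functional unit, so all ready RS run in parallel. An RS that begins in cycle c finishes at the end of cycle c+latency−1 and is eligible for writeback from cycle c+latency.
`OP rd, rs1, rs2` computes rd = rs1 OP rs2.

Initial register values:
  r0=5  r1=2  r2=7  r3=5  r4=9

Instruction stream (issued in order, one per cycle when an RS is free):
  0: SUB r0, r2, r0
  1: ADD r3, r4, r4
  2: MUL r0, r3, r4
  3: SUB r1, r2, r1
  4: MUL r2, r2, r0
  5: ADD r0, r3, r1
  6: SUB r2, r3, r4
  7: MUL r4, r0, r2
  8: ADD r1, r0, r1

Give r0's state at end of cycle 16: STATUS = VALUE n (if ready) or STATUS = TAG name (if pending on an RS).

  c1: issue SUB r0<-Add1  regs: r0:Add1,r1:2,r2:7,r3:5,r4:9
  c2: issue ADD r3<-Add2  regs: r0:Add1,r1:2,r2:7,r3:Add2,r4:9
  c3: issue MUL r0<-Mul1  regs: r0:Mul1,r1:2,r2:7,r3:Add2,r4:9
  c4: CDB Add1=2; issue SUB r1<-Add1  regs: r0:Mul1,r1:Add1,r2:7,r3:Add2,r4:9
  c5: CDB Add2=18; issue MUL r2<-Mul2  regs: r0:Mul1,r1:Add1,r2:Mul2,r3:18,r4:9
  c6: issue ADD r0<-Add2  regs: r0:Add2,r1:Add1,r2:Mul2,r3:18,r4:9
  c7: CDB Add1=5; issue SUB r2<-Add1  regs: r0:Add2,r1:5,r2:Add1,r3:18,r4:9
  c8: stall  regs: r0:Add2,r1:5,r2:Add1,r3:18,r4:9
  c9: stall  regs: r0:Add2,r1:5,r2:Add1,r3:18,r4:9
  c10: CDB Add1=9; stall  regs: r0:Add2,r1:5,r2:9,r3:18,r4:9
  c11: CDB Add2=23; stall  regs: r0:23,r1:5,r2:9,r3:18,r4:9
  c12: CDB Mul1=162; issue MUL r4<-Mul1  regs: r0:23,r1:5,r2:9,r3:18,r4:Mul1
  c13: issue ADD r1<-Add1  regs: r0:23,r1:Add1,r2:9,r3:18,r4:Mul1
  c14: -  regs: r0:23,r1:Add1,r2:9,r3:18,r4:Mul1
  c15: -  regs: r0:23,r1:Add1,r2:9,r3:18,r4:Mul1
  c16: CDB Add1=28  regs: r0:23,r1:28,r2:9,r3:18,r4:Mul1

STATUS = VALUE 23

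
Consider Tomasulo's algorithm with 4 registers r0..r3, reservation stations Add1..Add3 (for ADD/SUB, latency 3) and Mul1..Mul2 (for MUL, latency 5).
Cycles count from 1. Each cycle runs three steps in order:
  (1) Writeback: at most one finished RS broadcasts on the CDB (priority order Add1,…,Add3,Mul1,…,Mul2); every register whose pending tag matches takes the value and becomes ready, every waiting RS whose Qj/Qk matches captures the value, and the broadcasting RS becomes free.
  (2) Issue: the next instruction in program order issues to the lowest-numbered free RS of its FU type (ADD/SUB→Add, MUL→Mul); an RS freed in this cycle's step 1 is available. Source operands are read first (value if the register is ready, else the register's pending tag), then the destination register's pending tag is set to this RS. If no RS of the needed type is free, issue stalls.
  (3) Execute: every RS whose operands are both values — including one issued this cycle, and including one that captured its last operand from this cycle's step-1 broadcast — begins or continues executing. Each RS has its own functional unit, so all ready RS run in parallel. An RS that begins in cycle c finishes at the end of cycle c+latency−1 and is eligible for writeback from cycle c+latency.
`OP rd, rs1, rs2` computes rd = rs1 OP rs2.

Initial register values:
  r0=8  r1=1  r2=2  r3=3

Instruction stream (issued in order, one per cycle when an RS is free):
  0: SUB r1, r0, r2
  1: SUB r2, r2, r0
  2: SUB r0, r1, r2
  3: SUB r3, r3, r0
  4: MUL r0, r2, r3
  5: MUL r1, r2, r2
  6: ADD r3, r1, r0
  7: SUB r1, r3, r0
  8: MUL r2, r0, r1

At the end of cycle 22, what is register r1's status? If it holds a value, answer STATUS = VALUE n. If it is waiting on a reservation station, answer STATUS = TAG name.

c1: issue SUB r1<-Add1 | r0:8,r1:Add1,r2:2,r3:3
c2: issue SUB r2<-Add2 | r0:8,r1:Add1,r2:Add2,r3:3
c3: issue SUB r0<-Add3 | r0:Add3,r1:Add1,r2:Add2,r3:3
c4: CDB Add1=6; issue SUB r3<-Add1 | r0:Add3,r1:6,r2:Add2,r3:Add1
c5: CDB Add2=-6; issue MUL r0<-Mul1 | r0:Mul1,r1:6,r2:-6,r3:Add1
c6: issue MUL r1<-Mul2 | r0:Mul1,r1:Mul2,r2:-6,r3:Add1
c7: issue ADD r3<-Add2 | r0:Mul1,r1:Mul2,r2:-6,r3:Add2
c8: CDB Add3=12; issue SUB r1<-Add3 | r0:Mul1,r1:Add3,r2:-6,r3:Add2
c9: stall | r0:Mul1,r1:Add3,r2:-6,r3:Add2
c10: stall | r0:Mul1,r1:Add3,r2:-6,r3:Add2
c11: CDB Add1=-9; stall | r0:Mul1,r1:Add3,r2:-6,r3:Add2
c12: CDB Mul2=36; issue MUL r2<-Mul2 | r0:Mul1,r1:Add3,r2:Mul2,r3:Add2
c13: - | r0:Mul1,r1:Add3,r2:Mul2,r3:Add2
c14: - | r0:Mul1,r1:Add3,r2:Mul2,r3:Add2
c15: - | r0:Mul1,r1:Add3,r2:Mul2,r3:Add2
c16: CDB Mul1=54 | r0:54,r1:Add3,r2:Mul2,r3:Add2
c17: - | r0:54,r1:Add3,r2:Mul2,r3:Add2
c18: - | r0:54,r1:Add3,r2:Mul2,r3:Add2
c19: CDB Add2=90 | r0:54,r1:Add3,r2:Mul2,r3:90
c20: - | r0:54,r1:Add3,r2:Mul2,r3:90
c21: - | r0:54,r1:Add3,r2:Mul2,r3:90
c22: CDB Add3=36 | r0:54,r1:36,r2:Mul2,r3:90

STATUS = VALUE 36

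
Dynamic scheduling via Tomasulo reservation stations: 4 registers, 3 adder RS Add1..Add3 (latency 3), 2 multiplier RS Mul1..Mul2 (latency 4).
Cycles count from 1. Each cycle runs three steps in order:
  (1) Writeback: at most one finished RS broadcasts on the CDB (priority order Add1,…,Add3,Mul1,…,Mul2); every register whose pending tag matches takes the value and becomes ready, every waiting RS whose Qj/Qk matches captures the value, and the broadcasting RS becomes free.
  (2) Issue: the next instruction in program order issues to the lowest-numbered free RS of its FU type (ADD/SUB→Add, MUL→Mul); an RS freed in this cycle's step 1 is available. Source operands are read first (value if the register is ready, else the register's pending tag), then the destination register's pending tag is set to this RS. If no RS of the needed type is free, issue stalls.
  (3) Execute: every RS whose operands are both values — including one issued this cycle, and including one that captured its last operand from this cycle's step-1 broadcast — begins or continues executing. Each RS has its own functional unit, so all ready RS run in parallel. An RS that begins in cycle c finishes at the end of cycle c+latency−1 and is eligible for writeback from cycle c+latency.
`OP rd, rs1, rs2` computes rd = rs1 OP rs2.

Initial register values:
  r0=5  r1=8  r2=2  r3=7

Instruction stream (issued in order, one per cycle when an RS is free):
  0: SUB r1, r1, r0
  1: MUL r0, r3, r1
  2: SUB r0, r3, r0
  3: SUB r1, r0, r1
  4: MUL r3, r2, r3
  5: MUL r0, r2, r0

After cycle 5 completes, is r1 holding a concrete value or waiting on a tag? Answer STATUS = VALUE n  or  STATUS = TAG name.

STATUS = TAG Add1

c1: issue SUB r1<-Add1 | r0:5,r1:Add1,r2:2,r3:7
c2: issue MUL r0<-Mul1 | r0:Mul1,r1:Add1,r2:2,r3:7
c3: issue SUB r0<-Add2 | r0:Add2,r1:Add1,r2:2,r3:7
c4: CDB Add1=3; issue SUB r1<-Add1 | r0:Add2,r1:Add1,r2:2,r3:7
c5: issue MUL r3<-Mul2 | r0:Add2,r1:Add1,r2:2,r3:Mul2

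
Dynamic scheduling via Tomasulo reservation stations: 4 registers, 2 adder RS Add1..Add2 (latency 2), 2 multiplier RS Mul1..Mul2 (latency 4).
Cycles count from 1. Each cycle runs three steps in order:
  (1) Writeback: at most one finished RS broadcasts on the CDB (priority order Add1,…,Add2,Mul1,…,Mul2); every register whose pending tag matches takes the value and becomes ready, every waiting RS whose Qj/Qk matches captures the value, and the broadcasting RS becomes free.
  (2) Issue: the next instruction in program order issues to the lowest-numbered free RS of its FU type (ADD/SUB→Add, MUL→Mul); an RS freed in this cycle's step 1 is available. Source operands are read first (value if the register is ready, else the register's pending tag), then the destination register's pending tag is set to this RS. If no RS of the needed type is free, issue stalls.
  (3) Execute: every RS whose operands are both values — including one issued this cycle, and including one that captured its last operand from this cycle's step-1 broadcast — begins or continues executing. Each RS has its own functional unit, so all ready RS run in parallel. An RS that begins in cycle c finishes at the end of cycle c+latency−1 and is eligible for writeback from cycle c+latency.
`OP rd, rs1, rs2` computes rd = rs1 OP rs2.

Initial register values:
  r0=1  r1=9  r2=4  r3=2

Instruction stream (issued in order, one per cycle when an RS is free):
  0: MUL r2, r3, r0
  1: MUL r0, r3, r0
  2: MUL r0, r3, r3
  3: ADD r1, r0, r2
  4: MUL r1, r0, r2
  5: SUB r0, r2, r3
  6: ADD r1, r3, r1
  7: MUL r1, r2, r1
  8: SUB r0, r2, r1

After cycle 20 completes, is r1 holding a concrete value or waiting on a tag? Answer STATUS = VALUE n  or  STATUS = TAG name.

STATUS = VALUE 20

  c1: issue MUL r2<-Mul1  regs: r0:1,r1:9,r2:Mul1,r3:2
  c2: issue MUL r0<-Mul2  regs: r0:Mul2,r1:9,r2:Mul1,r3:2
  c3: stall  regs: r0:Mul2,r1:9,r2:Mul1,r3:2
  c4: stall  regs: r0:Mul2,r1:9,r2:Mul1,r3:2
  c5: CDB Mul1=2; issue MUL r0<-Mul1  regs: r0:Mul1,r1:9,r2:2,r3:2
  c6: CDB Mul2=2; issue ADD r1<-Add1  regs: r0:Mul1,r1:Add1,r2:2,r3:2
  c7: issue MUL r1<-Mul2  regs: r0:Mul1,r1:Mul2,r2:2,r3:2
  c8: issue SUB r0<-Add2  regs: r0:Add2,r1:Mul2,r2:2,r3:2
  c9: CDB Mul1=4; stall  regs: r0:Add2,r1:Mul2,r2:2,r3:2
  c10: CDB Add2=0; issue ADD r1<-Add2  regs: r0:0,r1:Add2,r2:2,r3:2
  c11: CDB Add1=6; issue MUL r1<-Mul1  regs: r0:0,r1:Mul1,r2:2,r3:2
  c12: issue SUB r0<-Add1  regs: r0:Add1,r1:Mul1,r2:2,r3:2
  c13: CDB Mul2=8  regs: r0:Add1,r1:Mul1,r2:2,r3:2
  c14: -  regs: r0:Add1,r1:Mul1,r2:2,r3:2
  c15: CDB Add2=10  regs: r0:Add1,r1:Mul1,r2:2,r3:2
  c16: -  regs: r0:Add1,r1:Mul1,r2:2,r3:2
  c17: -  regs: r0:Add1,r1:Mul1,r2:2,r3:2
  c18: -  regs: r0:Add1,r1:Mul1,r2:2,r3:2
  c19: CDB Mul1=20  regs: r0:Add1,r1:20,r2:2,r3:2
  c20: -  regs: r0:Add1,r1:20,r2:2,r3:2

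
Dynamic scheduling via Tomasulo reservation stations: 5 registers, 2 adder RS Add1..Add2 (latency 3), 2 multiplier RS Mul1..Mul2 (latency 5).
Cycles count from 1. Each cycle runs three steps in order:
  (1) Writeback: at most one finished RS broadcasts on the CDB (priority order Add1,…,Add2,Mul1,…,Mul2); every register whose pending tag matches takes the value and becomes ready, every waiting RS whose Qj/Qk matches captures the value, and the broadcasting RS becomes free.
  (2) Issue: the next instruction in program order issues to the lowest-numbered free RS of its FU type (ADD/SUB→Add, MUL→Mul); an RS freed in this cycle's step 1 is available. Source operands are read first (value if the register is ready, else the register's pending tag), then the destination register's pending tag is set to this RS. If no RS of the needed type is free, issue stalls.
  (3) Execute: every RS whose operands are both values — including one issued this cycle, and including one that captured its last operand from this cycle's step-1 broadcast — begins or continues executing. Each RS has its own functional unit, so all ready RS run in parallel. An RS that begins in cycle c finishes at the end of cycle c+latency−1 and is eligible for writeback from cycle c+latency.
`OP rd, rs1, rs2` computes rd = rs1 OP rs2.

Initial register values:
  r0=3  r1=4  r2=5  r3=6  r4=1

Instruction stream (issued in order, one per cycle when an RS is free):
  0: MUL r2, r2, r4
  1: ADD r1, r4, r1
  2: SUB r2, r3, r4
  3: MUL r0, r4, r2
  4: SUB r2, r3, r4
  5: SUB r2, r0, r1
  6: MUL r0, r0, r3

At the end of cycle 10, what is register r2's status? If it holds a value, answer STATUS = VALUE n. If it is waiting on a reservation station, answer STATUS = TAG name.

c1: issue MUL r2<-Mul1 | r0:3,r1:4,r2:Mul1,r3:6,r4:1
c2: issue ADD r1<-Add1 | r0:3,r1:Add1,r2:Mul1,r3:6,r4:1
c3: issue SUB r2<-Add2 | r0:3,r1:Add1,r2:Add2,r3:6,r4:1
c4: issue MUL r0<-Mul2 | r0:Mul2,r1:Add1,r2:Add2,r3:6,r4:1
c5: CDB Add1=5; issue SUB r2<-Add1 | r0:Mul2,r1:5,r2:Add1,r3:6,r4:1
c6: CDB Add2=5; issue SUB r2<-Add2 | r0:Mul2,r1:5,r2:Add2,r3:6,r4:1
c7: CDB Mul1=5; issue MUL r0<-Mul1 | r0:Mul1,r1:5,r2:Add2,r3:6,r4:1
c8: CDB Add1=5 | r0:Mul1,r1:5,r2:Add2,r3:6,r4:1
c9: - | r0:Mul1,r1:5,r2:Add2,r3:6,r4:1
c10: - | r0:Mul1,r1:5,r2:Add2,r3:6,r4:1

STATUS = TAG Add2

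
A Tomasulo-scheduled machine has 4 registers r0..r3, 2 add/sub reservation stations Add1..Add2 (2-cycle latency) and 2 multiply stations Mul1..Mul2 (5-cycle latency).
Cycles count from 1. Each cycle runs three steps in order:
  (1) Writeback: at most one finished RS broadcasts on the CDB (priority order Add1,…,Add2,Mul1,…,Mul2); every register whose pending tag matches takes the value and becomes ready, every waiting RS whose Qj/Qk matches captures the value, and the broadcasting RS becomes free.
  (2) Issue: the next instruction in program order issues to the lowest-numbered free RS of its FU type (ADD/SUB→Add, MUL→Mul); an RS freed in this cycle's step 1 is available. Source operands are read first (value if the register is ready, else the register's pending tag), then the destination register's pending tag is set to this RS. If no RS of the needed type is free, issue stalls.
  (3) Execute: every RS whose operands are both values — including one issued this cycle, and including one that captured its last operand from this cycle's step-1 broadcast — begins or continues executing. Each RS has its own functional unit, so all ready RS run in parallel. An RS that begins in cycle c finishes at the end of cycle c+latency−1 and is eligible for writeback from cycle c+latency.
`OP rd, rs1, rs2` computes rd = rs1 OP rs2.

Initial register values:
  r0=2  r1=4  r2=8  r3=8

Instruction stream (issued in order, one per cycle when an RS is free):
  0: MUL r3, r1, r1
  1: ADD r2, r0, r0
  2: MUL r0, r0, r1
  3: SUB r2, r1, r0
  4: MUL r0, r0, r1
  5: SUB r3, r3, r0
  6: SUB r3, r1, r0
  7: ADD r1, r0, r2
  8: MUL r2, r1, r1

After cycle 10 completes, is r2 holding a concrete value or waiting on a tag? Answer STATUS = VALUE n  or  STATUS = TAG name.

cycle 1: issue MUL r3<-Mul1 // r0:2,r1:4,r2:8,r3:Mul1
cycle 2: issue ADD r2<-Add1 // r0:2,r1:4,r2:Add1,r3:Mul1
cycle 3: issue MUL r0<-Mul2 // r0:Mul2,r1:4,r2:Add1,r3:Mul1
cycle 4: CDB Add1=4; issue SUB r2<-Add1 // r0:Mul2,r1:4,r2:Add1,r3:Mul1
cycle 5: stall // r0:Mul2,r1:4,r2:Add1,r3:Mul1
cycle 6: CDB Mul1=16; issue MUL r0<-Mul1 // r0:Mul1,r1:4,r2:Add1,r3:16
cycle 7: issue SUB r3<-Add2 // r0:Mul1,r1:4,r2:Add1,r3:Add2
cycle 8: CDB Mul2=8; stall // r0:Mul1,r1:4,r2:Add1,r3:Add2
cycle 9: stall // r0:Mul1,r1:4,r2:Add1,r3:Add2
cycle 10: CDB Add1=-4; issue SUB r3<-Add1 // r0:Mul1,r1:4,r2:-4,r3:Add1

STATUS = VALUE -4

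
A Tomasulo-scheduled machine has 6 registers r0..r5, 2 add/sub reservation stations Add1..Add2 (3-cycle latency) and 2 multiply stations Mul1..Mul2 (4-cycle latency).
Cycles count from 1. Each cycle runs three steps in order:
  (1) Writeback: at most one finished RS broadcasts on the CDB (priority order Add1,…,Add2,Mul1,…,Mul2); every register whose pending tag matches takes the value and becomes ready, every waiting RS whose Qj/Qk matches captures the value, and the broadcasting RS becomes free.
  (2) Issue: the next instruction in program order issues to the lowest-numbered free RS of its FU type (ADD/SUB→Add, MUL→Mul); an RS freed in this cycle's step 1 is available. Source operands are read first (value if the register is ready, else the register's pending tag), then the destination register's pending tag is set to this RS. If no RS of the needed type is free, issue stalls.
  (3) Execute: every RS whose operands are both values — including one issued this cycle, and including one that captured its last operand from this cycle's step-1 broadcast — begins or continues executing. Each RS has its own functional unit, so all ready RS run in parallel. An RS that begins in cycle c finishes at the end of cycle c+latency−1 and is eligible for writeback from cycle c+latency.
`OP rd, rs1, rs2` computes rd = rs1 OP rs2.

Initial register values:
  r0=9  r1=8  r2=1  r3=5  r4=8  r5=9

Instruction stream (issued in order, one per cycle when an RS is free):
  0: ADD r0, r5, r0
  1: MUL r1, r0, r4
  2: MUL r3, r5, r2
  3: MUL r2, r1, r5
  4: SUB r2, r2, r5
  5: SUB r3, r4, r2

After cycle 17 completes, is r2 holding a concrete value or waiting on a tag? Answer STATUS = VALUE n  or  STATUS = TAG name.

  c1: issue ADD r0<-Add1  regs: r0:Add1,r1:8,r2:1,r3:5,r4:8,r5:9
  c2: issue MUL r1<-Mul1  regs: r0:Add1,r1:Mul1,r2:1,r3:5,r4:8,r5:9
  c3: issue MUL r3<-Mul2  regs: r0:Add1,r1:Mul1,r2:1,r3:Mul2,r4:8,r5:9
  c4: CDB Add1=18; stall  regs: r0:18,r1:Mul1,r2:1,r3:Mul2,r4:8,r5:9
  c5: stall  regs: r0:18,r1:Mul1,r2:1,r3:Mul2,r4:8,r5:9
  c6: stall  regs: r0:18,r1:Mul1,r2:1,r3:Mul2,r4:8,r5:9
  c7: CDB Mul2=9; issue MUL r2<-Mul2  regs: r0:18,r1:Mul1,r2:Mul2,r3:9,r4:8,r5:9
  c8: CDB Mul1=144; issue SUB r2<-Add1  regs: r0:18,r1:144,r2:Add1,r3:9,r4:8,r5:9
  c9: issue SUB r3<-Add2  regs: r0:18,r1:144,r2:Add1,r3:Add2,r4:8,r5:9
  c10: -  regs: r0:18,r1:144,r2:Add1,r3:Add2,r4:8,r5:9
  c11: -  regs: r0:18,r1:144,r2:Add1,r3:Add2,r4:8,r5:9
  c12: CDB Mul2=1296  regs: r0:18,r1:144,r2:Add1,r3:Add2,r4:8,r5:9
  c13: -  regs: r0:18,r1:144,r2:Add1,r3:Add2,r4:8,r5:9
  c14: -  regs: r0:18,r1:144,r2:Add1,r3:Add2,r4:8,r5:9
  c15: CDB Add1=1287  regs: r0:18,r1:144,r2:1287,r3:Add2,r4:8,r5:9
  c16: -  regs: r0:18,r1:144,r2:1287,r3:Add2,r4:8,r5:9
  c17: -  regs: r0:18,r1:144,r2:1287,r3:Add2,r4:8,r5:9

STATUS = VALUE 1287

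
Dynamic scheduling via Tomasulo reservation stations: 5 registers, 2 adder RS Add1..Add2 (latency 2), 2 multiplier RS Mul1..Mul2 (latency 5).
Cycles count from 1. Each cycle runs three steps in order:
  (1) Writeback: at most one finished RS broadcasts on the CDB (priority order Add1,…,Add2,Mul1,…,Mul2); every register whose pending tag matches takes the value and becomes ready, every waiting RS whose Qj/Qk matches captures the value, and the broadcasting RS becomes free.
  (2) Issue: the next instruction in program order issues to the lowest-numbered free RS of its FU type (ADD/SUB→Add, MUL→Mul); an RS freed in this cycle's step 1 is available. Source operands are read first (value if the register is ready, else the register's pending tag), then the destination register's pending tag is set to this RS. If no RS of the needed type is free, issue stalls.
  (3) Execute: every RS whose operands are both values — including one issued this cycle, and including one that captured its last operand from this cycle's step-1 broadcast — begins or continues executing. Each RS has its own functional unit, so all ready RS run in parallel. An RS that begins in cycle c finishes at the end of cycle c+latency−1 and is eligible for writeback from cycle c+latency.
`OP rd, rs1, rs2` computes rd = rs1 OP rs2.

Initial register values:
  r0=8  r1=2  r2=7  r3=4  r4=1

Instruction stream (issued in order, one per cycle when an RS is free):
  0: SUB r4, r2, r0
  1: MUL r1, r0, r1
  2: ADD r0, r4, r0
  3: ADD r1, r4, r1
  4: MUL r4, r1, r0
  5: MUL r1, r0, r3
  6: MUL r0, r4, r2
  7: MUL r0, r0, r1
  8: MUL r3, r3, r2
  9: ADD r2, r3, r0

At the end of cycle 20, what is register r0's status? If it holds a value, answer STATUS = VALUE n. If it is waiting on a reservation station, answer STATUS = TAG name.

  c1: issue SUB r4<-Add1  regs: r0:8,r1:2,r2:7,r3:4,r4:Add1
  c2: issue MUL r1<-Mul1  regs: r0:8,r1:Mul1,r2:7,r3:4,r4:Add1
  c3: CDB Add1=-1; issue ADD r0<-Add1  regs: r0:Add1,r1:Mul1,r2:7,r3:4,r4:-1
  c4: issue ADD r1<-Add2  regs: r0:Add1,r1:Add2,r2:7,r3:4,r4:-1
  c5: CDB Add1=7; issue MUL r4<-Mul2  regs: r0:7,r1:Add2,r2:7,r3:4,r4:Mul2
  c6: stall  regs: r0:7,r1:Add2,r2:7,r3:4,r4:Mul2
  c7: CDB Mul1=16; issue MUL r1<-Mul1  regs: r0:7,r1:Mul1,r2:7,r3:4,r4:Mul2
  c8: stall  regs: r0:7,r1:Mul1,r2:7,r3:4,r4:Mul2
  c9: CDB Add2=15; stall  regs: r0:7,r1:Mul1,r2:7,r3:4,r4:Mul2
  c10: stall  regs: r0:7,r1:Mul1,r2:7,r3:4,r4:Mul2
  c11: stall  regs: r0:7,r1:Mul1,r2:7,r3:4,r4:Mul2
  c12: CDB Mul1=28; issue MUL r0<-Mul1  regs: r0:Mul1,r1:28,r2:7,r3:4,r4:Mul2
  c13: stall  regs: r0:Mul1,r1:28,r2:7,r3:4,r4:Mul2
  c14: CDB Mul2=105; issue MUL r0<-Mul2  regs: r0:Mul2,r1:28,r2:7,r3:4,r4:105
  c15: stall  regs: r0:Mul2,r1:28,r2:7,r3:4,r4:105
  c16: stall  regs: r0:Mul2,r1:28,r2:7,r3:4,r4:105
  c17: stall  regs: r0:Mul2,r1:28,r2:7,r3:4,r4:105
  c18: stall  regs: r0:Mul2,r1:28,r2:7,r3:4,r4:105
  c19: CDB Mul1=735; issue MUL r3<-Mul1  regs: r0:Mul2,r1:28,r2:7,r3:Mul1,r4:105
  c20: issue ADD r2<-Add1  regs: r0:Mul2,r1:28,r2:Add1,r3:Mul1,r4:105

STATUS = TAG Mul2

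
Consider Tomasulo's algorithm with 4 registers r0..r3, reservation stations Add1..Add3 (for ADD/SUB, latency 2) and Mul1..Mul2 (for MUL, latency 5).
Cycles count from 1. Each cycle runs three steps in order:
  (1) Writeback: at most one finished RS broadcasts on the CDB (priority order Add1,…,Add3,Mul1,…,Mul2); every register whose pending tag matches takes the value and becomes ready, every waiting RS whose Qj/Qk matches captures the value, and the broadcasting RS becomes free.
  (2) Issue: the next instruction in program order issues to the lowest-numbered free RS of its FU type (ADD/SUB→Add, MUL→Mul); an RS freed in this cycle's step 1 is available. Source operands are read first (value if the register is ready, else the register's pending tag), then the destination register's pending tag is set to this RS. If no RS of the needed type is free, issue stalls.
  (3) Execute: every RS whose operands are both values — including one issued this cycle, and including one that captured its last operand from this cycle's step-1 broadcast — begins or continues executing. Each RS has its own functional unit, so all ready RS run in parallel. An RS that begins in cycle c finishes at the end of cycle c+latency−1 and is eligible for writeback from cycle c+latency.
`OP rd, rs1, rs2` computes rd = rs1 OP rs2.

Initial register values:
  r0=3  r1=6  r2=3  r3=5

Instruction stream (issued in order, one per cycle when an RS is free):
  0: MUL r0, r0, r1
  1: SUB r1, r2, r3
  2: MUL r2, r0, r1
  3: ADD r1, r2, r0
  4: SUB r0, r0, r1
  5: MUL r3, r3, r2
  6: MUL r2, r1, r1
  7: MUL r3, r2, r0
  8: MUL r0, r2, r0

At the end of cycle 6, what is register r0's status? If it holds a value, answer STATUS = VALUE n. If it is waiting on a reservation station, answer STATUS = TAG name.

STATUS = TAG Add2

  c1: issue MUL r0<-Mul1  regs: r0:Mul1,r1:6,r2:3,r3:5
  c2: issue SUB r1<-Add1  regs: r0:Mul1,r1:Add1,r2:3,r3:5
  c3: issue MUL r2<-Mul2  regs: r0:Mul1,r1:Add1,r2:Mul2,r3:5
  c4: CDB Add1=-2; issue ADD r1<-Add1  regs: r0:Mul1,r1:Add1,r2:Mul2,r3:5
  c5: issue SUB r0<-Add2  regs: r0:Add2,r1:Add1,r2:Mul2,r3:5
  c6: CDB Mul1=18; issue MUL r3<-Mul1  regs: r0:Add2,r1:Add1,r2:Mul2,r3:Mul1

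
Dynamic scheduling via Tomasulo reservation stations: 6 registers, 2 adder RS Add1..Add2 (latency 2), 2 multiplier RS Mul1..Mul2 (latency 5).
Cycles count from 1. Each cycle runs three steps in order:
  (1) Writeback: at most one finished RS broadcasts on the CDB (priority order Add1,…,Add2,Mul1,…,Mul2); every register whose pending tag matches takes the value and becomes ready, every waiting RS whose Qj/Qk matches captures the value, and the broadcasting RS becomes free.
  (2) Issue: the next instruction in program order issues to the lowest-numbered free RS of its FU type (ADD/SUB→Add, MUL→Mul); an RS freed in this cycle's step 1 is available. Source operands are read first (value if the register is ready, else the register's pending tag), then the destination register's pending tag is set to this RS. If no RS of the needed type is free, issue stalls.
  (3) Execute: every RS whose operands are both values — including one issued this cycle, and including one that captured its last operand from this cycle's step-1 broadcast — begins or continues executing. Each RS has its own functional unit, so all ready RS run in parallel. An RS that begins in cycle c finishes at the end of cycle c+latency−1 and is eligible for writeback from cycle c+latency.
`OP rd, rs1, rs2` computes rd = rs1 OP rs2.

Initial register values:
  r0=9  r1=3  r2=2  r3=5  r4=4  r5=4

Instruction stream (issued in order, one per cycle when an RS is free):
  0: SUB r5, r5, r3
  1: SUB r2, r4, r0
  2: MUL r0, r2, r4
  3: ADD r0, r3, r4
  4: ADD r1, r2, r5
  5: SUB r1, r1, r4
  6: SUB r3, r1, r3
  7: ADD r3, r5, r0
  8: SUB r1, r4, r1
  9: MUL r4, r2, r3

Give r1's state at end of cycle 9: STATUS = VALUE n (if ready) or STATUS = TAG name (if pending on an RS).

cycle 1: issue SUB r5<-Add1 // r0:9,r1:3,r2:2,r3:5,r4:4,r5:Add1
cycle 2: issue SUB r2<-Add2 // r0:9,r1:3,r2:Add2,r3:5,r4:4,r5:Add1
cycle 3: CDB Add1=-1; issue MUL r0<-Mul1 // r0:Mul1,r1:3,r2:Add2,r3:5,r4:4,r5:-1
cycle 4: CDB Add2=-5; issue ADD r0<-Add1 // r0:Add1,r1:3,r2:-5,r3:5,r4:4,r5:-1
cycle 5: issue ADD r1<-Add2 // r0:Add1,r1:Add2,r2:-5,r3:5,r4:4,r5:-1
cycle 6: CDB Add1=9; issue SUB r1<-Add1 // r0:9,r1:Add1,r2:-5,r3:5,r4:4,r5:-1
cycle 7: CDB Add2=-6; issue SUB r3<-Add2 // r0:9,r1:Add1,r2:-5,r3:Add2,r4:4,r5:-1
cycle 8: stall // r0:9,r1:Add1,r2:-5,r3:Add2,r4:4,r5:-1
cycle 9: CDB Add1=-10; issue ADD r3<-Add1 // r0:9,r1:-10,r2:-5,r3:Add1,r4:4,r5:-1

STATUS = VALUE -10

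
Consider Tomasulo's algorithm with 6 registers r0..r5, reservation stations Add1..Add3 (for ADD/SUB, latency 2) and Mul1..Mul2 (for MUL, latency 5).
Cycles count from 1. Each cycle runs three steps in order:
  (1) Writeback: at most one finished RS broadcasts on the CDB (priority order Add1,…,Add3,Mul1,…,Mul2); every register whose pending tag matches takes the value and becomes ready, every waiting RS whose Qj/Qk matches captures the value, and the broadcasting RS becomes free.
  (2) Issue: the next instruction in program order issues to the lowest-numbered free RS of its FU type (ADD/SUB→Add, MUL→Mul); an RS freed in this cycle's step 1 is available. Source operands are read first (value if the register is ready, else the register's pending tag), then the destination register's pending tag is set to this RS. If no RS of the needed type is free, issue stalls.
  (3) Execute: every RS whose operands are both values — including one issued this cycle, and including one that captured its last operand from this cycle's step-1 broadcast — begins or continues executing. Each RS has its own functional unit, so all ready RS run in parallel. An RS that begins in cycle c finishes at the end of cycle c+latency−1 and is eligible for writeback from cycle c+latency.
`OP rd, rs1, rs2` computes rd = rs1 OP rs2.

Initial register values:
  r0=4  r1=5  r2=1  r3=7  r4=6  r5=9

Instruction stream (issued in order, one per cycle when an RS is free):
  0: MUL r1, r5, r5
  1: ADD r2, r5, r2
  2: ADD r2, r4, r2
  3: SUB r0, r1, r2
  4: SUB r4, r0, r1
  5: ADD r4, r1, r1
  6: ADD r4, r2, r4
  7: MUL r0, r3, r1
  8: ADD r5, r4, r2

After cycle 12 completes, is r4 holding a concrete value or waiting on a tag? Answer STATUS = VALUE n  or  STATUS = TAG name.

c1: issue MUL r1<-Mul1 | r0:4,r1:Mul1,r2:1,r3:7,r4:6,r5:9
c2: issue ADD r2<-Add1 | r0:4,r1:Mul1,r2:Add1,r3:7,r4:6,r5:9
c3: issue ADD r2<-Add2 | r0:4,r1:Mul1,r2:Add2,r3:7,r4:6,r5:9
c4: CDB Add1=10; issue SUB r0<-Add1 | r0:Add1,r1:Mul1,r2:Add2,r3:7,r4:6,r5:9
c5: issue SUB r4<-Add3 | r0:Add1,r1:Mul1,r2:Add2,r3:7,r4:Add3,r5:9
c6: CDB Add2=16; issue ADD r4<-Add2 | r0:Add1,r1:Mul1,r2:16,r3:7,r4:Add2,r5:9
c7: CDB Mul1=81; stall | r0:Add1,r1:81,r2:16,r3:7,r4:Add2,r5:9
c8: stall | r0:Add1,r1:81,r2:16,r3:7,r4:Add2,r5:9
c9: CDB Add1=65; issue ADD r4<-Add1 | r0:65,r1:81,r2:16,r3:7,r4:Add1,r5:9
c10: CDB Add2=162; issue MUL r0<-Mul1 | r0:Mul1,r1:81,r2:16,r3:7,r4:Add1,r5:9
c11: CDB Add3=-16; issue ADD r5<-Add2 | r0:Mul1,r1:81,r2:16,r3:7,r4:Add1,r5:Add2
c12: CDB Add1=178 | r0:Mul1,r1:81,r2:16,r3:7,r4:178,r5:Add2

STATUS = VALUE 178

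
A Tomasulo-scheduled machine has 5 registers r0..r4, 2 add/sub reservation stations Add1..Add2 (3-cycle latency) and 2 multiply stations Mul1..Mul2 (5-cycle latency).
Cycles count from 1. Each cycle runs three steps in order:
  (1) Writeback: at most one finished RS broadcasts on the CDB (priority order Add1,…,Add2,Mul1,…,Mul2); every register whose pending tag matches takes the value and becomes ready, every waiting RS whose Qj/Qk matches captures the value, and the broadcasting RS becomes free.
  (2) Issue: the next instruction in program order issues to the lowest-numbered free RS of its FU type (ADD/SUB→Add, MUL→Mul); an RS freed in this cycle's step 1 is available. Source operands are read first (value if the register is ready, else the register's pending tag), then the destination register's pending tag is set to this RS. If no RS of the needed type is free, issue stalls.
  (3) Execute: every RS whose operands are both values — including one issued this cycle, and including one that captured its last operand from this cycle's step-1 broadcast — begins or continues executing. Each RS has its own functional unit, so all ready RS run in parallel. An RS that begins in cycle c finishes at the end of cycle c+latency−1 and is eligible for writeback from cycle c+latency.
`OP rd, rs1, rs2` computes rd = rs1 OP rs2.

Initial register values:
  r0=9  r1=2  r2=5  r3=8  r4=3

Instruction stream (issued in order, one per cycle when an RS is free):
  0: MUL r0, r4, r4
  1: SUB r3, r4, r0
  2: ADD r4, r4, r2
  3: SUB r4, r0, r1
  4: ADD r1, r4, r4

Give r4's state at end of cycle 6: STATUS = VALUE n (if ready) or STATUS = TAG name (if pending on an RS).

STATUS = TAG Add2

cycle 1: issue MUL r0<-Mul1 // r0:Mul1,r1:2,r2:5,r3:8,r4:3
cycle 2: issue SUB r3<-Add1 // r0:Mul1,r1:2,r2:5,r3:Add1,r4:3
cycle 3: issue ADD r4<-Add2 // r0:Mul1,r1:2,r2:5,r3:Add1,r4:Add2
cycle 4: stall // r0:Mul1,r1:2,r2:5,r3:Add1,r4:Add2
cycle 5: stall // r0:Mul1,r1:2,r2:5,r3:Add1,r4:Add2
cycle 6: CDB Add2=8; issue SUB r4<-Add2 // r0:Mul1,r1:2,r2:5,r3:Add1,r4:Add2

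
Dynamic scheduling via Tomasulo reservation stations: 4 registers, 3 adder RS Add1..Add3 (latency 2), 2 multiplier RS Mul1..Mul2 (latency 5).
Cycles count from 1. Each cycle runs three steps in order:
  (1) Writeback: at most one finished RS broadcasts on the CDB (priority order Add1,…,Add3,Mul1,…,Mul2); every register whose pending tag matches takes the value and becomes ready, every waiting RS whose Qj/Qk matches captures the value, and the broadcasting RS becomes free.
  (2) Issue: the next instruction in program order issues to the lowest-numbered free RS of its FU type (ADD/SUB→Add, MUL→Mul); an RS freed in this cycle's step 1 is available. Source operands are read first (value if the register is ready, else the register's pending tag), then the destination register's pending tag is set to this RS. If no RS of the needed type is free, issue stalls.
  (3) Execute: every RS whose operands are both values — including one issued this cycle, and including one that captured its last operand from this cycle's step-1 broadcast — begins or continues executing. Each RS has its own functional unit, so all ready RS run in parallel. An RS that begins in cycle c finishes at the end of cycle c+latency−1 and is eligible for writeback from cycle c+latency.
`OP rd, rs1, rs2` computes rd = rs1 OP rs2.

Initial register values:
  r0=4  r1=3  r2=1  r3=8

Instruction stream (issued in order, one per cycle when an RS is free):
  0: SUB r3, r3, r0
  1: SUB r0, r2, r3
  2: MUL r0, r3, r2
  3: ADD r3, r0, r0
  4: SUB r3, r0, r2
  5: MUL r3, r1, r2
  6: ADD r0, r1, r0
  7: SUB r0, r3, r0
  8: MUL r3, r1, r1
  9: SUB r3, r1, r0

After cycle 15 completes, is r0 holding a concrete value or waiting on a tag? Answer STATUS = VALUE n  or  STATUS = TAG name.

STATUS = VALUE -4

  c1: issue SUB r3<-Add1  regs: r0:4,r1:3,r2:1,r3:Add1
  c2: issue SUB r0<-Add2  regs: r0:Add2,r1:3,r2:1,r3:Add1
  c3: CDB Add1=4; issue MUL r0<-Mul1  regs: r0:Mul1,r1:3,r2:1,r3:4
  c4: issue ADD r3<-Add1  regs: r0:Mul1,r1:3,r2:1,r3:Add1
  c5: CDB Add2=-3; issue SUB r3<-Add2  regs: r0:Mul1,r1:3,r2:1,r3:Add2
  c6: issue MUL r3<-Mul2  regs: r0:Mul1,r1:3,r2:1,r3:Mul2
  c7: issue ADD r0<-Add3  regs: r0:Add3,r1:3,r2:1,r3:Mul2
  c8: CDB Mul1=4; stall  regs: r0:Add3,r1:3,r2:1,r3:Mul2
  c9: stall  regs: r0:Add3,r1:3,r2:1,r3:Mul2
  c10: CDB Add1=8; issue SUB r0<-Add1  regs: r0:Add1,r1:3,r2:1,r3:Mul2
  c11: CDB Add2=3; issue MUL r3<-Mul1  regs: r0:Add1,r1:3,r2:1,r3:Mul1
  c12: CDB Add3=7; issue SUB r3<-Add2  regs: r0:Add1,r1:3,r2:1,r3:Add2
  c13: CDB Mul2=3  regs: r0:Add1,r1:3,r2:1,r3:Add2
  c14: -  regs: r0:Add1,r1:3,r2:1,r3:Add2
  c15: CDB Add1=-4  regs: r0:-4,r1:3,r2:1,r3:Add2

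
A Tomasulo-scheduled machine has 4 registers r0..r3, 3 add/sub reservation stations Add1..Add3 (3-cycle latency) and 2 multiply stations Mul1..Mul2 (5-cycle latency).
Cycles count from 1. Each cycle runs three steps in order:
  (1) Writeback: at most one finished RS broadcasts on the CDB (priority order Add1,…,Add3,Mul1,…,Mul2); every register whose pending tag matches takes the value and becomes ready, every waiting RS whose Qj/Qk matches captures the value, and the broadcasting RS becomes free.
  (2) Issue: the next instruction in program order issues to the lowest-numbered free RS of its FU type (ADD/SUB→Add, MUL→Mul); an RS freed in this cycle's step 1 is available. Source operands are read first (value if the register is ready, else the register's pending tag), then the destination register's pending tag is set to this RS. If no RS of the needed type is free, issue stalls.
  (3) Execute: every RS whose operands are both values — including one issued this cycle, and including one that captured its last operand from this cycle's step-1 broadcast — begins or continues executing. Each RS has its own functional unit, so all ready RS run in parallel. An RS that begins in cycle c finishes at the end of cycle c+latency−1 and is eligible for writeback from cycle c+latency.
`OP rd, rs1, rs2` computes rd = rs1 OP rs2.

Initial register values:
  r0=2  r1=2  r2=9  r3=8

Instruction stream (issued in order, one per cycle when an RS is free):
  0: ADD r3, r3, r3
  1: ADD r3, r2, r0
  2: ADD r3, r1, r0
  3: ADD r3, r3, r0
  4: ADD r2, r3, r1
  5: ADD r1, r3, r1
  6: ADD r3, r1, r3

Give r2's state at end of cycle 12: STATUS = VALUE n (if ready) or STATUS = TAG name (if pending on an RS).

STATUS = VALUE 8

cycle 1: issue ADD r3<-Add1 // r0:2,r1:2,r2:9,r3:Add1
cycle 2: issue ADD r3<-Add2 // r0:2,r1:2,r2:9,r3:Add2
cycle 3: issue ADD r3<-Add3 // r0:2,r1:2,r2:9,r3:Add3
cycle 4: CDB Add1=16; issue ADD r3<-Add1 // r0:2,r1:2,r2:9,r3:Add1
cycle 5: CDB Add2=11; issue ADD r2<-Add2 // r0:2,r1:2,r2:Add2,r3:Add1
cycle 6: CDB Add3=4; issue ADD r1<-Add3 // r0:2,r1:Add3,r2:Add2,r3:Add1
cycle 7: stall // r0:2,r1:Add3,r2:Add2,r3:Add1
cycle 8: stall // r0:2,r1:Add3,r2:Add2,r3:Add1
cycle 9: CDB Add1=6; issue ADD r3<-Add1 // r0:2,r1:Add3,r2:Add2,r3:Add1
cycle 10: - // r0:2,r1:Add3,r2:Add2,r3:Add1
cycle 11: - // r0:2,r1:Add3,r2:Add2,r3:Add1
cycle 12: CDB Add2=8 // r0:2,r1:Add3,r2:8,r3:Add1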